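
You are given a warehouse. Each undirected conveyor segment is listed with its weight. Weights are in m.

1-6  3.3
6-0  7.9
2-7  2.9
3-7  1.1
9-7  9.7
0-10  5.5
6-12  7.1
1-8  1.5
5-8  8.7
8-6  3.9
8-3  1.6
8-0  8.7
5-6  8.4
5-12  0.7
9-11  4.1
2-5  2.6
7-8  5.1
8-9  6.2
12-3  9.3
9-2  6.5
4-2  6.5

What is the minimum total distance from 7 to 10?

Shortest distances from 7:
7: 0
3: 1.1  (via 7)
8: 2.7  (via 3)
2: 2.9  (via 7)
1: 4.2  (via 8)
5: 5.5  (via 2)
12: 6.2  (via 5)
6: 6.6  (via 8)
9: 8.9  (via 8)
4: 9.4  (via 2)
0: 11.4  (via 8)
11: 13  (via 9)
10: 16.9  (via 0)
Shortest route: 7–3–8–0–10 = 16.9 m.

16.9 m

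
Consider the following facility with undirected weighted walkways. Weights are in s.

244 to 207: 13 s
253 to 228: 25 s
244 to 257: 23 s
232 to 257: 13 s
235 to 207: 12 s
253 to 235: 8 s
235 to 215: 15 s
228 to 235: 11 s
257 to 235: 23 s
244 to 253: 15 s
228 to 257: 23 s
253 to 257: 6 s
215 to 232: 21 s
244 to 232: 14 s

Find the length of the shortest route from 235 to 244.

23 s

Running Dijkstra from 235:
235: 0
253: 8  (via 235)
228: 11  (via 235)
207: 12  (via 235)
257: 14  (via 253)
215: 15  (via 235)
244: 23  (via 253)
Shortest route: 235–253–244 = 23 s.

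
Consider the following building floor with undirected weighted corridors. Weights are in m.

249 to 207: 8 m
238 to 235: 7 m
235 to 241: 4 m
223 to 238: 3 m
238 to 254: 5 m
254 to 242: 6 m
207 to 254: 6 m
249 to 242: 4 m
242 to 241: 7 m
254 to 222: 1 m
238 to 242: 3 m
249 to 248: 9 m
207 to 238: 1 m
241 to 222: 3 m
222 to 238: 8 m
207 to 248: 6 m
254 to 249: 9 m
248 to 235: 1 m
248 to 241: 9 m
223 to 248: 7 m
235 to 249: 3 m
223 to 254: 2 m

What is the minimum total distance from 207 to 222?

7 m

Settle nodes by increasing distance from 207:
207: 0
238: 1  (via 207)
242: 4  (via 238)
223: 4  (via 238)
248: 6  (via 207)
254: 6  (via 207)
222: 7  (via 254)
Shortest route: 207–254–222 = 7 m.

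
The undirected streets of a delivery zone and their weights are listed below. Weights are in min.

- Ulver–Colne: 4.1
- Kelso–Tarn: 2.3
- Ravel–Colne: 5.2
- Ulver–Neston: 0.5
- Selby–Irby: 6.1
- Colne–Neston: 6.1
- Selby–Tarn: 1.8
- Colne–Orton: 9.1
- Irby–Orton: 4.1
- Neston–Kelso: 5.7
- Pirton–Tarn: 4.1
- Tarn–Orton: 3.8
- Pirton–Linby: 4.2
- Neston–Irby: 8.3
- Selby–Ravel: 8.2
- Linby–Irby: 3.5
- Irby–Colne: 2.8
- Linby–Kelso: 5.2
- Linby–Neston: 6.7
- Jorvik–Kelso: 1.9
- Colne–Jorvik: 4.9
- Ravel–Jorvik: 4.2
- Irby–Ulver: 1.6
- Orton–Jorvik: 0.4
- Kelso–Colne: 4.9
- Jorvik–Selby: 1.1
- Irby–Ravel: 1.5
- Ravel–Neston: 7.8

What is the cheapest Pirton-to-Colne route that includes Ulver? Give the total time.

13.4 min

Shortest Pirton→Ulver: Pirton–Linby–Irby–Ulver = 9.3
Best Ulver to Colne: Ulver–Colne costing 4.1
Total via Ulver: 9.3 + 4.1 = 13.4 min.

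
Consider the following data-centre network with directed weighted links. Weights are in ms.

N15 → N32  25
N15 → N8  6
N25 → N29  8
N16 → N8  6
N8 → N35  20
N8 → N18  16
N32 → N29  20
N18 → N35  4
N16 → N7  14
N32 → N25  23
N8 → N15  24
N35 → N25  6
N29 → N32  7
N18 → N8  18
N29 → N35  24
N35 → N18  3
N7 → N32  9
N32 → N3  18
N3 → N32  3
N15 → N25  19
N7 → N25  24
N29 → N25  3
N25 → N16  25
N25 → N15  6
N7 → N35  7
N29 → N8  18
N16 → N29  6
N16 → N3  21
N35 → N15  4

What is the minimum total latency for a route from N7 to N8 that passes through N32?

Shortest N7→N32: N7–N32 = 9
Shortest N32→N8: N32–N25–N15–N8 = 35
Total via N32: 9 + 35 = 44 ms.

44 ms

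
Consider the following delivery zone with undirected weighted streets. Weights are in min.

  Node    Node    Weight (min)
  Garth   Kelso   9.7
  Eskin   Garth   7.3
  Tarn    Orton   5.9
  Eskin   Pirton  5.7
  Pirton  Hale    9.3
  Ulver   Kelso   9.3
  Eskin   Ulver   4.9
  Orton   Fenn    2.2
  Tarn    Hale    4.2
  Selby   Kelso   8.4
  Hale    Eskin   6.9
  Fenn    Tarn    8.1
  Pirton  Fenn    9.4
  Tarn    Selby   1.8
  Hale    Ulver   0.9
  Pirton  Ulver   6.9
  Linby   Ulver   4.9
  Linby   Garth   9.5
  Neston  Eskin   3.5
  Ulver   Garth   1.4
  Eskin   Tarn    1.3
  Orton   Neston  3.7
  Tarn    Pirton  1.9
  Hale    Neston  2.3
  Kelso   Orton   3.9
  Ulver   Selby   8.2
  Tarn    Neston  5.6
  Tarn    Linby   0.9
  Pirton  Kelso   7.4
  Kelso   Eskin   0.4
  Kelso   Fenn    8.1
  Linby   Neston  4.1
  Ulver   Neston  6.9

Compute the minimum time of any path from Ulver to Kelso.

Enumerating some paths:
Ulver–Hale–Tarn–Eskin–Kelso: 0.9+4.2+1.3+0.4 = 6.8
Ulver–Eskin–Kelso: 4.9+0.4 = 5.3
The minimum is 5.3 min via Ulver–Eskin–Kelso.

5.3 min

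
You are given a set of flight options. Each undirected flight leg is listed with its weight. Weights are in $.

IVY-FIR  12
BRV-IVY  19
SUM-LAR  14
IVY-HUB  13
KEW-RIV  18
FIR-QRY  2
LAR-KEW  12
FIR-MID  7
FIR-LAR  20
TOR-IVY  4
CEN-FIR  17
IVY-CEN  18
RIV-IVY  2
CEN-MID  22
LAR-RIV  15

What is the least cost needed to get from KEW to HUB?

$33

Compare a few routes:
KEW → LAR → RIV → IVY → HUB: 12+15+2+13 = 42
KEW → LAR → FIR → IVY → HUB: 12+20+12+13 = 57
KEW → RIV → IVY → HUB: 18+2+13 = 33
Cheapest is KEW → RIV → IVY → HUB at $33.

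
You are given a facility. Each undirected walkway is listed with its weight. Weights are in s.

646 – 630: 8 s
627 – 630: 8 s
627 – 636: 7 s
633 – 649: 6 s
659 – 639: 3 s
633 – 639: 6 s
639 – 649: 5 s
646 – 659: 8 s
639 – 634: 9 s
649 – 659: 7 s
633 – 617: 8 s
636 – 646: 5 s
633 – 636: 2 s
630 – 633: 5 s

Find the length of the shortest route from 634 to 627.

24 s

Running Dijkstra from 634:
634: 0
639: 9  (via 634)
659: 12  (via 639)
649: 14  (via 639)
633: 15  (via 639)
636: 17  (via 633)
630: 20  (via 633)
646: 20  (via 659)
617: 23  (via 633)
627: 24  (via 636)
Shortest route: 634–639–633–636–627 = 24 s.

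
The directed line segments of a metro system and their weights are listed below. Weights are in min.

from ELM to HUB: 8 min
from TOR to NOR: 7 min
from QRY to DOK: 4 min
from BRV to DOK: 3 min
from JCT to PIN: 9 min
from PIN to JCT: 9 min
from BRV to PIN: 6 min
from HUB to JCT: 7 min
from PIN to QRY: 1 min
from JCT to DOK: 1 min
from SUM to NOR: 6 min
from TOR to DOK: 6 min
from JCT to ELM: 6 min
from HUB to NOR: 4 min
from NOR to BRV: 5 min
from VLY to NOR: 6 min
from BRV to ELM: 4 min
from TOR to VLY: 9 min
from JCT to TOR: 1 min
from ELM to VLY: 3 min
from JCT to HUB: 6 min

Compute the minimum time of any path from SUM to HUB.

23 min

Shortest distances from SUM:
SUM: 0
NOR: 6  (via SUM)
BRV: 11  (via NOR)
DOK: 14  (via BRV)
ELM: 15  (via BRV)
PIN: 17  (via BRV)
VLY: 18  (via ELM)
QRY: 18  (via PIN)
HUB: 23  (via ELM)
Shortest route: SUM → NOR → BRV → ELM → HUB = 23 min.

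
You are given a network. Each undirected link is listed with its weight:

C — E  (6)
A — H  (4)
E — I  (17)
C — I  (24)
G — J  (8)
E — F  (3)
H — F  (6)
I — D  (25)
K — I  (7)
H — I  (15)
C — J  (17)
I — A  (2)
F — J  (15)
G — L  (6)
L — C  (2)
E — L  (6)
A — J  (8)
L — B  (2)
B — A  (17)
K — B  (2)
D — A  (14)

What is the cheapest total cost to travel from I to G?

Shortest distances from I:
I: 0
A: 2  (via I)
H: 6  (via A)
K: 7  (via I)
B: 9  (via K)
J: 10  (via A)
L: 11  (via B)
F: 12  (via H)
C: 13  (via L)
E: 15  (via F)
D: 16  (via A)
G: 17  (via L)
Shortest route: I–K–B–L–G = 17.

17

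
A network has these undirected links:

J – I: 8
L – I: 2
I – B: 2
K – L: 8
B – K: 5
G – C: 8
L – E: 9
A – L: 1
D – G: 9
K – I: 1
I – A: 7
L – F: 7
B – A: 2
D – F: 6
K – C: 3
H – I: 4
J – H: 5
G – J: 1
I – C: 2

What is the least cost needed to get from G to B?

Running Dijkstra from G:
G: 0
J: 1  (via G)
H: 6  (via J)
C: 8  (via G)
D: 9  (via G)
I: 9  (via J)
K: 10  (via I)
B: 11  (via I)
Shortest route: G–J–I–B = 11.

11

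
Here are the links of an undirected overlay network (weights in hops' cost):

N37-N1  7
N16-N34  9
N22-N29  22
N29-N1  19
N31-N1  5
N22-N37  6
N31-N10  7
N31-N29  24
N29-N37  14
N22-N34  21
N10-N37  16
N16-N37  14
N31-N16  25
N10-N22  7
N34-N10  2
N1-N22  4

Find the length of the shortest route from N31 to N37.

12 hops' cost

Enumerating some paths:
N31 → N10 → N22 → N37: 7+7+6 = 20
N31 → N1 → N22 → N37: 5+4+6 = 15
N31 → N1 → N37: 5+7 = 12
N31 → N10 → N37: 7+16 = 23
The minimum is 12 hops' cost via N31 → N1 → N37.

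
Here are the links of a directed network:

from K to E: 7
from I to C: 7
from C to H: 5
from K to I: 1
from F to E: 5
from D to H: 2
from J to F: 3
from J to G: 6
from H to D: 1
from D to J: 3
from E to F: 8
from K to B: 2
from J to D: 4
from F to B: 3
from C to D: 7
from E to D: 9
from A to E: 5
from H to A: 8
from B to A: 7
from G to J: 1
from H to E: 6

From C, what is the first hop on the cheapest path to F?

H

Candidate routes:
C–H–D–J–F: 5+1+3+3 = 12
C–D–J–F: 7+3+3 = 13
Cheapest is C–H–D–J–F at 12.
So from C the first move is to H.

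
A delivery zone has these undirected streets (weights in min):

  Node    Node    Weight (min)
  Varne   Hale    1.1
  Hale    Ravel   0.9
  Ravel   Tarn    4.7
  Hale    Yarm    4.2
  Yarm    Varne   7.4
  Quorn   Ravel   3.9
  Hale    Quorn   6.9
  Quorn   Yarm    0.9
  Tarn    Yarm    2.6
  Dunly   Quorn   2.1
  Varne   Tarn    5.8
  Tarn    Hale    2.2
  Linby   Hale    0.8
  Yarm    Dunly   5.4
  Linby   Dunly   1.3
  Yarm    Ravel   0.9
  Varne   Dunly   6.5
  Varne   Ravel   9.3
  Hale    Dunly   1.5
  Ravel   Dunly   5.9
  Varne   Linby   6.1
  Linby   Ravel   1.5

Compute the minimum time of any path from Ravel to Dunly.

2.4 min

Shortest distances from Ravel:
Ravel: 0
Hale: 0.9  (via Ravel)
Yarm: 0.9  (via Ravel)
Linby: 1.5  (via Ravel)
Quorn: 1.8  (via Yarm)
Varne: 2  (via Hale)
Dunly: 2.4  (via Hale)
Shortest route: Ravel–Hale–Dunly = 2.4 min.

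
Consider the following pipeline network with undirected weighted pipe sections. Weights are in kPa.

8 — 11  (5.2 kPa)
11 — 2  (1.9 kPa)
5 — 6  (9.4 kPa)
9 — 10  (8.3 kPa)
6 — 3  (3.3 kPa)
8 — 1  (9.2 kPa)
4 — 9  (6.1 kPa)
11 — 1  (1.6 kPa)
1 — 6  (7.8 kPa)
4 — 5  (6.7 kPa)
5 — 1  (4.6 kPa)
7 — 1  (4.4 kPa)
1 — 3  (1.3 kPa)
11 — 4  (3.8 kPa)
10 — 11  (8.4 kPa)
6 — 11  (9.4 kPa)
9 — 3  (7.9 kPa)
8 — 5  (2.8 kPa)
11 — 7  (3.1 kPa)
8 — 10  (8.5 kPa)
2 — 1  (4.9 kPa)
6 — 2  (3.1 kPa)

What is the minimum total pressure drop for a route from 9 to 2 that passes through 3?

12.7 kPa

Shortest 9→3: 9–3 = 7.9
Best 3 to 2: 3–1–11–2 costing 4.8
Total via 3: 7.9 + 4.8 = 12.7 kPa.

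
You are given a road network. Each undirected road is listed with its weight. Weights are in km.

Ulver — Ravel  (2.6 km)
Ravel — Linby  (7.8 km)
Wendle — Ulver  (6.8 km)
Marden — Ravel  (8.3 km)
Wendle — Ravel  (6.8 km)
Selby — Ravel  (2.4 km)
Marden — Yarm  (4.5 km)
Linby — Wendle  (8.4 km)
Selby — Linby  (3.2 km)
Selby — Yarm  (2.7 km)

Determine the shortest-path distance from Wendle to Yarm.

Candidate routes:
Wendle → Linby → Selby → Yarm: 8.4+3.2+2.7 = 14.3
Wendle → Ravel → Selby → Yarm: 6.8+2.4+2.7 = 11.9
The minimum is 11.9 km via Wendle → Ravel → Selby → Yarm.

11.9 km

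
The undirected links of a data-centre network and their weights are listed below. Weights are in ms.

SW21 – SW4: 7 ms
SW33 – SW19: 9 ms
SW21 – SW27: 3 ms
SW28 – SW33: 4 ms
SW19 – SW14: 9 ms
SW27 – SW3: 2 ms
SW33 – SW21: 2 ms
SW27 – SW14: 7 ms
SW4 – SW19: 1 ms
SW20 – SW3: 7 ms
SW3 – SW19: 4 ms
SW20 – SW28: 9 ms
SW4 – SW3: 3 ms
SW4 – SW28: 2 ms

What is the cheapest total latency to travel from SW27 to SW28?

7 ms

Running Dijkstra from SW27:
SW27: 0
SW3: 2  (via SW27)
SW21: 3  (via SW27)
SW33: 5  (via SW21)
SW4: 5  (via SW3)
SW19: 6  (via SW3)
SW14: 7  (via SW27)
SW28: 7  (via SW4)
Shortest route: SW27 → SW3 → SW4 → SW28 = 7 ms.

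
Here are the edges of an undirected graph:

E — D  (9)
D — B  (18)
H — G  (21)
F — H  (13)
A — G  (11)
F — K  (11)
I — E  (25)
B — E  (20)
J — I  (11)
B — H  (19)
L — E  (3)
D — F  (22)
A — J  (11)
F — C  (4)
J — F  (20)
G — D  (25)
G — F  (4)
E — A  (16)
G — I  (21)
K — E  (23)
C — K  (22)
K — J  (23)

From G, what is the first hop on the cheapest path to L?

A

Candidate routes:
G → D → E → L: 25+9+3 = 37
G → A → E → L: 11+16+3 = 30
G → F → K → E → L: 4+11+23+3 = 41
G → F → D → E → L: 4+22+9+3 = 38
Cheapest is G → A → E → L at 30.
So from G the first move is to A.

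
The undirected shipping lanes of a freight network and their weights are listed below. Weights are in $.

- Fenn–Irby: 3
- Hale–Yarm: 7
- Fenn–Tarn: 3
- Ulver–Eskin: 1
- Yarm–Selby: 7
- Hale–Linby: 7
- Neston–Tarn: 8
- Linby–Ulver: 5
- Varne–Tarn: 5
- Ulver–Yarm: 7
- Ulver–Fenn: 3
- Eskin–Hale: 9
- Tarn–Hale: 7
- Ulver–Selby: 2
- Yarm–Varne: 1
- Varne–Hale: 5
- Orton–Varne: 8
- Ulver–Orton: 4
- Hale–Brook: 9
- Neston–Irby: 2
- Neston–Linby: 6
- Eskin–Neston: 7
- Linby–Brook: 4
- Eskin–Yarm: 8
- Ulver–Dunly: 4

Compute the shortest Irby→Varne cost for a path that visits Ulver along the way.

$14

Shortest Irby→Ulver: Irby → Fenn → Ulver = 6
Shortest Ulver→Varne: Ulver → Yarm → Varne = 8
Total via Ulver: 6 + 8 = $14.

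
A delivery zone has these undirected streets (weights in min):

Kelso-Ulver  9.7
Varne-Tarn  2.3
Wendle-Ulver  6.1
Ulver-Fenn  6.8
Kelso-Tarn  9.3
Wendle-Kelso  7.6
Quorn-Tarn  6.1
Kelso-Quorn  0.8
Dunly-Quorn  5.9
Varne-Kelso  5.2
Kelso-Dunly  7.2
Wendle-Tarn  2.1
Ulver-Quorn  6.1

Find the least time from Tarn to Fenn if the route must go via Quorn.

Shortest Tarn→Quorn: Tarn → Quorn = 6.1
Best Quorn to Fenn: Quorn → Ulver → Fenn costing 12.9
Total via Quorn: 6.1 + 12.9 = 19 min.

19 min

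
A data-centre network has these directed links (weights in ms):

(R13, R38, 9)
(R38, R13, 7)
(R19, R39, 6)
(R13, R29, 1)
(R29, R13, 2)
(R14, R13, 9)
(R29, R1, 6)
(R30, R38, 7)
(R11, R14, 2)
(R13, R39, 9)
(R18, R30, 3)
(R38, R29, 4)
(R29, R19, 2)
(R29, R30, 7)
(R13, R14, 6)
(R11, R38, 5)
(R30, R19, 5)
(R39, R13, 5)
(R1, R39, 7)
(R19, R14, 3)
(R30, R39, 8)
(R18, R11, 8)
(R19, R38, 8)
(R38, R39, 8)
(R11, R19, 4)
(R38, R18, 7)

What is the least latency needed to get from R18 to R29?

14 ms

Candidate routes:
R18–R11–R38–R29: 8+5+4 = 17
R18–R30–R38–R13–R29: 3+7+7+1 = 18
R18–R30–R39–R13–R29: 3+8+5+1 = 17
R18–R30–R38–R29: 3+7+4 = 14
Cheapest is R18–R30–R38–R29 at 14 ms.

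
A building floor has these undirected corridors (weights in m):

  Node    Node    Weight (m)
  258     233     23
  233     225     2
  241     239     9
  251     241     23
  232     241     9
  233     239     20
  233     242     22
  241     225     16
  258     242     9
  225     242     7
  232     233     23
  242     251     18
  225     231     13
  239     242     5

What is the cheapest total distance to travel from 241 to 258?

Candidate routes:
241 - 225 - 242 - 258: 16+7+9 = 32
241 - 239 - 242 - 258: 9+5+9 = 23
Cheapest is 241 - 239 - 242 - 258 at 23 m.

23 m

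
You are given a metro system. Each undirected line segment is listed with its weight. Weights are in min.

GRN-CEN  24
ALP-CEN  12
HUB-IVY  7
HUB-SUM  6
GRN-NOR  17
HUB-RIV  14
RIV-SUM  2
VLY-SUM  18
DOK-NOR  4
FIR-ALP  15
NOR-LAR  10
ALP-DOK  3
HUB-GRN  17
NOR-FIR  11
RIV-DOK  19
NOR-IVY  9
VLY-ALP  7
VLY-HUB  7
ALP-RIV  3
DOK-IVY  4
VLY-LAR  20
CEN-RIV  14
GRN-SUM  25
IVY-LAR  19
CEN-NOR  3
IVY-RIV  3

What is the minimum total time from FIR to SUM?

Settle nodes by increasing distance from FIR:
FIR: 0
NOR: 11  (via FIR)
CEN: 14  (via NOR)
DOK: 15  (via NOR)
ALP: 15  (via FIR)
RIV: 18  (via ALP)
IVY: 19  (via DOK)
SUM: 20  (via RIV)
Shortest route: FIR–ALP–RIV–SUM = 20 min.

20 min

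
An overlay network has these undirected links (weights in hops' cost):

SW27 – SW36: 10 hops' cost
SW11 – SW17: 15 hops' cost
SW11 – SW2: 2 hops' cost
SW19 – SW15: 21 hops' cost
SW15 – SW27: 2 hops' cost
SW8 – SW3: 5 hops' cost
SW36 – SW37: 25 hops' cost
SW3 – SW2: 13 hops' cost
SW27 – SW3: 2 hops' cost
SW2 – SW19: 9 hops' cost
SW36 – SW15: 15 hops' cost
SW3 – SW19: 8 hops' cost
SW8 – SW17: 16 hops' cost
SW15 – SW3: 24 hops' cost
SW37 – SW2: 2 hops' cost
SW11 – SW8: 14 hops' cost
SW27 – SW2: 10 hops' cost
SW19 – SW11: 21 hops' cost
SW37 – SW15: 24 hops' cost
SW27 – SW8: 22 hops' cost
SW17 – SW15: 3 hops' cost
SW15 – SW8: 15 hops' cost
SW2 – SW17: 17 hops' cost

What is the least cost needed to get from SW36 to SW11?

Candidate routes:
SW36–SW27–SW3–SW2–SW11: 10+2+13+2 = 27
SW36–SW27–SW2–SW11: 10+10+2 = 22
Cheapest is SW36–SW27–SW2–SW11 at 22 hops' cost.

22 hops' cost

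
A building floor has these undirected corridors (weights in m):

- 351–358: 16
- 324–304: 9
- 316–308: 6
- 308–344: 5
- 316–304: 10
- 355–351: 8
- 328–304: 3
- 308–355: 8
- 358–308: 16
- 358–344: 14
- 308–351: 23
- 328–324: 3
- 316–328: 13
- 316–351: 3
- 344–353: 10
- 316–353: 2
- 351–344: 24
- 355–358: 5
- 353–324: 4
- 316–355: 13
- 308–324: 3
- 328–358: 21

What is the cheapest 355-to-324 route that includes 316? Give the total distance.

Shortest 355→316: 355 → 351 → 316 = 11
Best 316 to 324: 316 → 353 → 324 costing 6
Total via 316: 11 + 6 = 17 m.

17 m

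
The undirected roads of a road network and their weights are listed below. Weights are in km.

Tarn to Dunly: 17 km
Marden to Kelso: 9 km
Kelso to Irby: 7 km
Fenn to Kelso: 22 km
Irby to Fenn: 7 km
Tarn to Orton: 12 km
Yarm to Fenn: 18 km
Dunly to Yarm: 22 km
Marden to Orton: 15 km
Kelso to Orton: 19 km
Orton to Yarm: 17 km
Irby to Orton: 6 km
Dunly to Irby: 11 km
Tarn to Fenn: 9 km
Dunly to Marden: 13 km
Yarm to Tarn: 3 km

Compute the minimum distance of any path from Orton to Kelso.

13 km

Running Dijkstra from Orton:
Orton: 0
Irby: 6  (via Orton)
Tarn: 12  (via Orton)
Fenn: 13  (via Irby)
Kelso: 13  (via Irby)
Shortest route: Orton–Irby–Kelso = 13 km.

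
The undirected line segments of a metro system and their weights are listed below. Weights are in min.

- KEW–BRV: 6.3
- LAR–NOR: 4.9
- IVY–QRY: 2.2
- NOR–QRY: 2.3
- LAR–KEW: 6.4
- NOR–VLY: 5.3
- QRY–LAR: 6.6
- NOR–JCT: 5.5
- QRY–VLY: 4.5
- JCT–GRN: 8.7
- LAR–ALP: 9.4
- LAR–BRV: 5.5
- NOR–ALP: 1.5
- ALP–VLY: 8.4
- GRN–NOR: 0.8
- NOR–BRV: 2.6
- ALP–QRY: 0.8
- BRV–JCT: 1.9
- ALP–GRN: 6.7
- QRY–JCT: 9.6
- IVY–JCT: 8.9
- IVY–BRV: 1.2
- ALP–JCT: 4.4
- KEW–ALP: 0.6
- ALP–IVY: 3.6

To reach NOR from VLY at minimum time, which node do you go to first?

Compare a few routes:
VLY → QRY → NOR: 4.5+2.3 = 6.8
VLY → QRY → ALP → NOR: 4.5+0.8+1.5 = 6.8
VLY → NOR: 5.3 = 5.3
Cheapest is VLY → NOR at 5.3 min.
So from VLY the first move is to NOR.

NOR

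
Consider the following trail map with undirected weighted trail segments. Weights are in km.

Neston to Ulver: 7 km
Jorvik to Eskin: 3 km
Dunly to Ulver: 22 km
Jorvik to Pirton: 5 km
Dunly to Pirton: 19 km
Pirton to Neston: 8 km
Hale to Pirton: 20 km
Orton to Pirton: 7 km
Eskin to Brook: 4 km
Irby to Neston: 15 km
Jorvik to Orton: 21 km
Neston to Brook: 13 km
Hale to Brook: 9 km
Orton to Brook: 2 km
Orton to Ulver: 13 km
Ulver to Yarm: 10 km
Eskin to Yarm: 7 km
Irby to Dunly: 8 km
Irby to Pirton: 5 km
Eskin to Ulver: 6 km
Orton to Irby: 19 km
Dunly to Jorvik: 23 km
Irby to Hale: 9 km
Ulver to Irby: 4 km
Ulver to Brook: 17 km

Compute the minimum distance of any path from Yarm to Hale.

20 km

Candidate routes:
Yarm–Ulver–Irby–Hale: 10+4+9 = 23
Yarm–Eskin–Brook–Hale: 7+4+9 = 20
Cheapest is Yarm–Eskin–Brook–Hale at 20 km.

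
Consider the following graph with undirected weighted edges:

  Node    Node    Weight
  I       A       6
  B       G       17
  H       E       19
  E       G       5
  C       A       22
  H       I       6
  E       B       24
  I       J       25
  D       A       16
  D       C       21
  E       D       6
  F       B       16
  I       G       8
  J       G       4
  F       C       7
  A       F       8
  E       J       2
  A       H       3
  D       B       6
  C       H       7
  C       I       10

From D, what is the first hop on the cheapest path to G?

E

Enumerating some paths:
D–E–G: 6+5 = 11
D–E–J–G: 6+2+4 = 12
D–B–G: 6+17 = 23
Cheapest is D–E–G at 11.
So from D the first move is to E.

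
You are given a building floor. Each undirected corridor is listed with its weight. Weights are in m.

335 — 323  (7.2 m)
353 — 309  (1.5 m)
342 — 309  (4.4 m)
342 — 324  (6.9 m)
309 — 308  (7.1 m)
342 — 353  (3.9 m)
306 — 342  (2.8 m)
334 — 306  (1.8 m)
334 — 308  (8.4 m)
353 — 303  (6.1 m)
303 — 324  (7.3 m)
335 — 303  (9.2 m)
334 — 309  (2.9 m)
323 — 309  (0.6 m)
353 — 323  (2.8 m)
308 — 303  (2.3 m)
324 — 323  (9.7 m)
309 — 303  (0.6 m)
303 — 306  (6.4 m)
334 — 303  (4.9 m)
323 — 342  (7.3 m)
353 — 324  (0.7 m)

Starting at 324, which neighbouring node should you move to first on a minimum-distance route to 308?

Enumerating some paths:
324–353–323–309–303–308: 0.7+2.8+0.6+0.6+2.3 = 7
324–353–309–303–308: 0.7+1.5+0.6+2.3 = 5.1
Cheapest is 324–353–309–303–308 at 5.1 m.
So from 324 the first move is to 353.

353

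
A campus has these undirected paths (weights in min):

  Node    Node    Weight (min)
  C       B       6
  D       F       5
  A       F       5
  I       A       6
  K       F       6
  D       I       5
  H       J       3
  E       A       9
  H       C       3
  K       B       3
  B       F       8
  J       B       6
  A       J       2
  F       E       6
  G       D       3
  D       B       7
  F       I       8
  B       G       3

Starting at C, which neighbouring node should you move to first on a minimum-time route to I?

Candidate routes:
C - H - J - A - I: 3+3+2+6 = 14
C - B - G - D - I: 6+3+3+5 = 17
Cheapest is C - H - J - A - I at 14 min.
So from C the first move is to H.

H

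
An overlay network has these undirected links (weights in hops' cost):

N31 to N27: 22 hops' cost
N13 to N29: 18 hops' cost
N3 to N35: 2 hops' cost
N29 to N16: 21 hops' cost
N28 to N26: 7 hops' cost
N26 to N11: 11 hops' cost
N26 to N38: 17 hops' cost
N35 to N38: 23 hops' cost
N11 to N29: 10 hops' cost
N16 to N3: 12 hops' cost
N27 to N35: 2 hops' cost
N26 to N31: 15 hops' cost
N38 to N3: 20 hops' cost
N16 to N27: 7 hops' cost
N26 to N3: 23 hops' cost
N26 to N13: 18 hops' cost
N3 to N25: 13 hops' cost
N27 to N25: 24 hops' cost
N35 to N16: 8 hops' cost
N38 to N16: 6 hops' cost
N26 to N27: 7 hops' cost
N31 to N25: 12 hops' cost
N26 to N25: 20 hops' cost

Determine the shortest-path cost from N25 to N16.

23 hops' cost

Candidate routes:
N25 - N3 - N35 - N16: 13+2+8 = 23
N25 - N3 - N35 - N27 - N16: 13+2+2+7 = 24
N25 - N27 - N16: 24+7 = 31
N25 - N3 - N16: 13+12 = 25
Cheapest is N25 - N3 - N35 - N16 at 23 hops' cost.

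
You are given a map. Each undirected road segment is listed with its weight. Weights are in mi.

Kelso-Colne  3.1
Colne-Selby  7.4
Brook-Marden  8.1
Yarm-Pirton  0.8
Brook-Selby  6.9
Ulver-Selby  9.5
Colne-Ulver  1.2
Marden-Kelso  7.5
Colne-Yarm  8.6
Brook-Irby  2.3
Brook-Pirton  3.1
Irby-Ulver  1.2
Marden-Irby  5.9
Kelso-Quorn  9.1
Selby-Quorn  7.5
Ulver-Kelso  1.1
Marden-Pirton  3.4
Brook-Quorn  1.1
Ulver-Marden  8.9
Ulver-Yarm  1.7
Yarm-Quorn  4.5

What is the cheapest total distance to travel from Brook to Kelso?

4.6 mi

Shortest distances from Brook:
Brook: 0
Quorn: 1.1  (via Brook)
Irby: 2.3  (via Brook)
Pirton: 3.1  (via Brook)
Ulver: 3.5  (via Irby)
Yarm: 3.9  (via Pirton)
Kelso: 4.6  (via Ulver)
Shortest route: Brook–Irby–Ulver–Kelso = 4.6 mi.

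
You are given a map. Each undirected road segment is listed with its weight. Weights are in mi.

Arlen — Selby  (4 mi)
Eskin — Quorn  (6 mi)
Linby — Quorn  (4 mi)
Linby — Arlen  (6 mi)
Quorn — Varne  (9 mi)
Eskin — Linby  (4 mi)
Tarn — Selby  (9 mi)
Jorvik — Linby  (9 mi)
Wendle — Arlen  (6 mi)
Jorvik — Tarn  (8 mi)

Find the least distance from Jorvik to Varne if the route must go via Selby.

40 mi

Best Jorvik to Selby: Jorvik–Tarn–Selby costing 17
Shortest Selby→Varne: Selby–Arlen–Linby–Quorn–Varne = 23
Total via Selby: 17 + 23 = 40 mi.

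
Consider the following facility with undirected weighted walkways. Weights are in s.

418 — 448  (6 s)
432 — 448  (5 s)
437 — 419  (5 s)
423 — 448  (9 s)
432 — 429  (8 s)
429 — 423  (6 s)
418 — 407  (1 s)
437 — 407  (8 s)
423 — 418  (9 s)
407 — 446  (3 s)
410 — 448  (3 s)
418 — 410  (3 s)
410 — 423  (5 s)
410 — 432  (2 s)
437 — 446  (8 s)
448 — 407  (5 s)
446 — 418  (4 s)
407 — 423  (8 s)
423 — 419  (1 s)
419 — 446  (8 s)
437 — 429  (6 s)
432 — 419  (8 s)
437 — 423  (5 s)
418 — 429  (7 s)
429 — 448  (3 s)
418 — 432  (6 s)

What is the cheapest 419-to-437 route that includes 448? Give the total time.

Best 419 to 448: 419 → 423 → 410 → 448 costing 9
Shortest 448→437: 448 → 429 → 437 = 9
Total via 448: 9 + 9 = 18 s.

18 s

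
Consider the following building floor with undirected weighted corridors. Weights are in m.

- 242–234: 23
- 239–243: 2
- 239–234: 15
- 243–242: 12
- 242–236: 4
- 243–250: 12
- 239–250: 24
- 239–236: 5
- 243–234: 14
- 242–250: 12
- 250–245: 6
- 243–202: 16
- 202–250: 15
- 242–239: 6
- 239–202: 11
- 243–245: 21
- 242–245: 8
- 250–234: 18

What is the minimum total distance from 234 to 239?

15 m

Enumerating some paths:
234–239: 15 = 15
234–243–239: 14+2 = 16
Cheapest is 234–239 at 15 m.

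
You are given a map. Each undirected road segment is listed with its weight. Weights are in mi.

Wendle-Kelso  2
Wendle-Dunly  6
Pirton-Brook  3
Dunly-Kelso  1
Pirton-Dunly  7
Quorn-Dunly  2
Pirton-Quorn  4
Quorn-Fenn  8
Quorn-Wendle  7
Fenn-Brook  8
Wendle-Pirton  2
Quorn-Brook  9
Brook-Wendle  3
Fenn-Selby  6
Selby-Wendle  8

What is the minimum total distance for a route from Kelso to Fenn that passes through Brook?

Shortest Kelso→Brook: Kelso–Wendle–Brook = 5
Best Brook to Fenn: Brook–Fenn costing 8
Total via Brook: 5 + 8 = 13 mi.

13 mi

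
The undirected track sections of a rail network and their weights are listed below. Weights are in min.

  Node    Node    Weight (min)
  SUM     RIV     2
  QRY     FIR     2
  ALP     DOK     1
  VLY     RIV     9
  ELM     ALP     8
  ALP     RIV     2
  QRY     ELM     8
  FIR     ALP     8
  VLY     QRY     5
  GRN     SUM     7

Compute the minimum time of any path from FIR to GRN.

19 min

Candidate routes:
FIR - QRY - VLY - RIV - SUM - GRN: 2+5+9+2+7 = 25
FIR - ALP - RIV - SUM - GRN: 8+2+2+7 = 19
Cheapest is FIR - ALP - RIV - SUM - GRN at 19 min.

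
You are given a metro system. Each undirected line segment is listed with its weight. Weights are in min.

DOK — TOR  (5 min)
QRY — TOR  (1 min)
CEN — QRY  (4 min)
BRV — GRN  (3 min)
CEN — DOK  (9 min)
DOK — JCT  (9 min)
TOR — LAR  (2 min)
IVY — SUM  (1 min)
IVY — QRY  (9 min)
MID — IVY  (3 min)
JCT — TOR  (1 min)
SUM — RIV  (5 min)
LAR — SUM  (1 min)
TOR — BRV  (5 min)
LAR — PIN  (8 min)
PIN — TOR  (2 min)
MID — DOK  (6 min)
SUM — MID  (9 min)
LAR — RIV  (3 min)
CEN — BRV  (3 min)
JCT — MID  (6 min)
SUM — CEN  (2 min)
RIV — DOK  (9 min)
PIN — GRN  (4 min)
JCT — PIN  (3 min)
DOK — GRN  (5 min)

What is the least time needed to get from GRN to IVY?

Compare a few routes:
GRN–BRV–TOR–LAR–SUM–IVY: 3+5+2+1+1 = 12
GRN–PIN–JCT–TOR–LAR–SUM–IVY: 4+3+1+2+1+1 = 12
GRN–BRV–CEN–SUM–IVY: 3+3+2+1 = 9
GRN–PIN–TOR–LAR–SUM–IVY: 4+2+2+1+1 = 10
The minimum is 9 min via GRN–BRV–CEN–SUM–IVY.

9 min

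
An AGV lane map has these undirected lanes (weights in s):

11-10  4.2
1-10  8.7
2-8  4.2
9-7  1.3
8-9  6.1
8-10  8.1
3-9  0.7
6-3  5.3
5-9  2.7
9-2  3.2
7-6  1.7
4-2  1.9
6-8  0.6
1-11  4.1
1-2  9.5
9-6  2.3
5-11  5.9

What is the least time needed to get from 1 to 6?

14.3 s

Settle nodes by increasing distance from 1:
1: 0
11: 4.1  (via 1)
10: 8.3  (via 11)
2: 9.5  (via 1)
5: 10  (via 11)
4: 11.4  (via 2)
9: 12.7  (via 2)
3: 13.4  (via 9)
8: 13.7  (via 2)
7: 14  (via 9)
6: 14.3  (via 8)
Shortest route: 1 → 2 → 8 → 6 = 14.3 s.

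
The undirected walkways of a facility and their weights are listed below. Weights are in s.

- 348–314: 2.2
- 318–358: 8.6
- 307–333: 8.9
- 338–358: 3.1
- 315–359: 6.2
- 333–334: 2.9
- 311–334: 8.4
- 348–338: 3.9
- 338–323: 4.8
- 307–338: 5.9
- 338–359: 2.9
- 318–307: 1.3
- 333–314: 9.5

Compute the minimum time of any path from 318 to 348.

Compare a few routes:
318 - 307 - 333 - 314 - 348: 1.3+8.9+9.5+2.2 = 21.9
318 - 307 - 338 - 348: 1.3+5.9+3.9 = 11.1
318 - 358 - 338 - 348: 8.6+3.1+3.9 = 15.6
Cheapest is 318 - 307 - 338 - 348 at 11.1 s.

11.1 s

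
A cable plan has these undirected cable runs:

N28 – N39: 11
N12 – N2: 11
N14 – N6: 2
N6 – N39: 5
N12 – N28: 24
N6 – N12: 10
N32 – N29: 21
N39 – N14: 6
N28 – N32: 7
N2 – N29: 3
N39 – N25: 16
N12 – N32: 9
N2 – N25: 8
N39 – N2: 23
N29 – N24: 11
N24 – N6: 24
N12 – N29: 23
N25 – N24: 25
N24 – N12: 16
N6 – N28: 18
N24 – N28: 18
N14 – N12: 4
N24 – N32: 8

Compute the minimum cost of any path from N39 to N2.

Settle nodes by increasing distance from N39:
N39: 0
N6: 5  (via N39)
N14: 6  (via N39)
N12: 10  (via N14)
N28: 11  (via N39)
N25: 16  (via N39)
N32: 18  (via N28)
N2: 21  (via N12)
Shortest route: N39–N14–N12–N2 = 21.

21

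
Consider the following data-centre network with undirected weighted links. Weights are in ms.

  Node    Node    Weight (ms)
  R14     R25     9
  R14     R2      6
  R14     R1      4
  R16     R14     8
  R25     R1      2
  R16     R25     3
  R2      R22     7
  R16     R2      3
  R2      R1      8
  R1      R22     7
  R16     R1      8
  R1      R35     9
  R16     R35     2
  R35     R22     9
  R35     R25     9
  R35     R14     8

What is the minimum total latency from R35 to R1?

7 ms

Compare a few routes:
R35 → R16 → R25 → R1: 2+3+2 = 7
R35 → R1: 9 = 9
Cheapest is R35 → R16 → R25 → R1 at 7 ms.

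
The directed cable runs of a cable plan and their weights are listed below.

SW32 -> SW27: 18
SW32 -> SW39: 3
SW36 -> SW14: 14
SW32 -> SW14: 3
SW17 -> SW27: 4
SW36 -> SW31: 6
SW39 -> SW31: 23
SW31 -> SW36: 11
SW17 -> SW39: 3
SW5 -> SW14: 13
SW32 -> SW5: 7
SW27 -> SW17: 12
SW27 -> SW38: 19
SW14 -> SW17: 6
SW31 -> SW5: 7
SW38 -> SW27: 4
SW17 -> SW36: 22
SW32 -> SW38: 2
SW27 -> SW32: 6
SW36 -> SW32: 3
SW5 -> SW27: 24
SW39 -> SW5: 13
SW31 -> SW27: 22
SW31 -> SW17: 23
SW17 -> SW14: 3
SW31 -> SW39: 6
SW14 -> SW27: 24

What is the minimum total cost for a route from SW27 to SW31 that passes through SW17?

Shortest SW27→SW17: SW27 → SW17 = 12
Shortest SW17→SW31: SW17 → SW39 → SW31 = 26
Total via SW17: 12 + 26 = 38.

38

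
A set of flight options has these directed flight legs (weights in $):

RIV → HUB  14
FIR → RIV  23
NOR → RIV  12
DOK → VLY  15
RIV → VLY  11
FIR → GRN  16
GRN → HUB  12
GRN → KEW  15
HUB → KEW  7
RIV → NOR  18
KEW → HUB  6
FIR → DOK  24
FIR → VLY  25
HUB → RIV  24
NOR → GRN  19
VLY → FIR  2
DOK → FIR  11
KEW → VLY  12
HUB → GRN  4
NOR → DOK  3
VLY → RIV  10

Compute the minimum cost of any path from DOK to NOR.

$43

Candidate routes:
DOK → VLY → FIR → RIV → NOR: 15+2+23+18 = 58
DOK → VLY → RIV → NOR: 15+10+18 = 43
DOK → FIR → RIV → NOR: 11+23+18 = 52
Cheapest is DOK → VLY → RIV → NOR at $43.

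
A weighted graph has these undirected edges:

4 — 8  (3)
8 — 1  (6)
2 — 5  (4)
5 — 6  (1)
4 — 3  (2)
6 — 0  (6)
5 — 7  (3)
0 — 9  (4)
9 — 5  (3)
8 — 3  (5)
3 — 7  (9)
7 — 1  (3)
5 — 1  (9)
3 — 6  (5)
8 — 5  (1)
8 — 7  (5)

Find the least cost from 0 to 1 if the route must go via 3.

22

Best 0 to 3: 0–6–3 costing 11
Best 3 to 1: 3–8–1 costing 11
Total via 3: 11 + 11 = 22.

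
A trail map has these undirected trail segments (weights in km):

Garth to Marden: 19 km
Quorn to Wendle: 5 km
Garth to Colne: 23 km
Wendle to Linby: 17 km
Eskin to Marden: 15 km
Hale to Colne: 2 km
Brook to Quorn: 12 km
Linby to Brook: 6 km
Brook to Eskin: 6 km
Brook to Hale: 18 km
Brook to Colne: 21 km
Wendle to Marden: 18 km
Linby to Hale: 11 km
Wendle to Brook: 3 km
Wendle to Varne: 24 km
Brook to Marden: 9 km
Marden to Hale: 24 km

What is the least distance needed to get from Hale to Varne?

44 km

Candidate routes:
Hale - Linby - Brook - Wendle - Varne: 11+6+3+24 = 44
Hale - Brook - Wendle - Varne: 18+3+24 = 45
Cheapest is Hale - Linby - Brook - Wendle - Varne at 44 km.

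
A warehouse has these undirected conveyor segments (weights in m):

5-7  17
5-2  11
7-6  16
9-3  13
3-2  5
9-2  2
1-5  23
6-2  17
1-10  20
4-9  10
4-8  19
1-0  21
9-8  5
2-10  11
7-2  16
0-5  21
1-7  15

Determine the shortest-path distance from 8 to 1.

38 m

Settle nodes by increasing distance from 8:
8: 0
9: 5  (via 8)
2: 7  (via 9)
3: 12  (via 2)
4: 15  (via 9)
5: 18  (via 2)
10: 18  (via 2)
7: 23  (via 2)
6: 24  (via 2)
1: 38  (via 10)
Shortest route: 8 → 9 → 2 → 10 → 1 = 38 m.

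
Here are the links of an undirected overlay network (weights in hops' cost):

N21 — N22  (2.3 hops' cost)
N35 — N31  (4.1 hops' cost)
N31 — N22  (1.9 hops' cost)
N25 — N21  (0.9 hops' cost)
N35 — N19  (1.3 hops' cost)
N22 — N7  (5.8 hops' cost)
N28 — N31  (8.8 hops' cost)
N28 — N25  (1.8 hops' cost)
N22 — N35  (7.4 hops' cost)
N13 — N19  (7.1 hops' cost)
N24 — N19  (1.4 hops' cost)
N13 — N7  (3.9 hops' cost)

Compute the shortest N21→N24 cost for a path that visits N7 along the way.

Best N21 to N7: N21–N22–N7 costing 8.1
Shortest N7→N24: N7–N13–N19–N24 = 12.4
Total via N7: 8.1 + 12.4 = 20.5 hops' cost.

20.5 hops' cost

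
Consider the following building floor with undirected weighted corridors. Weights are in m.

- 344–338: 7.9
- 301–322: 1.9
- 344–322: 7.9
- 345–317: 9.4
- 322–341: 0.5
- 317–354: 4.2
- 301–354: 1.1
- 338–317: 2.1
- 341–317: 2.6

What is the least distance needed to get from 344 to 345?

Running Dijkstra from 344:
344: 0
322: 7.9  (via 344)
338: 7.9  (via 344)
341: 8.4  (via 322)
301: 9.8  (via 322)
317: 10  (via 338)
354: 10.9  (via 301)
345: 19.4  (via 317)
Shortest route: 344 → 338 → 317 → 345 = 19.4 m.

19.4 m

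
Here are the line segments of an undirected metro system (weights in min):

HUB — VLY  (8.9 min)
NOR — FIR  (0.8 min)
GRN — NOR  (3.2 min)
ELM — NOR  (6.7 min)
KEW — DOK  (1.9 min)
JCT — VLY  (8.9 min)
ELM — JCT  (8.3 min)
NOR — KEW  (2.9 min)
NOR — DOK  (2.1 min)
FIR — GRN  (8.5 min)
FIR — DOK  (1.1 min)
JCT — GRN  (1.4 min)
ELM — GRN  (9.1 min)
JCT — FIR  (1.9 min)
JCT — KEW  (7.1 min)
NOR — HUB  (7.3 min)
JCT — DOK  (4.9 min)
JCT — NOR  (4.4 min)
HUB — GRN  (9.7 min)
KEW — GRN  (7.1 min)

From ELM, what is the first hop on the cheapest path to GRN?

GRN

Enumerating some paths:
ELM–NOR–GRN: 6.7+3.2 = 9.9
ELM–JCT–GRN: 8.3+1.4 = 9.7
ELM–GRN: 9.1 = 9.1
The minimum is 9.1 min via ELM–GRN.
So from ELM the first move is to GRN.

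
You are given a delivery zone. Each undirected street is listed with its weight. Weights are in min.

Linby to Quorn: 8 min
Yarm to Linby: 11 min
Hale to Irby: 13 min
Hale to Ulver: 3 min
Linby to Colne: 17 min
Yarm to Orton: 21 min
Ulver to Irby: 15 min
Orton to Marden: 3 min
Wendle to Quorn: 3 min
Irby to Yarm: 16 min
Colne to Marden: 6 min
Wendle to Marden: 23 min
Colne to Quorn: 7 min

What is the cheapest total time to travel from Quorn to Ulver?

50 min

Enumerating some paths:
Quorn → Linby → Yarm → Irby → Ulver: 8+11+16+15 = 50
Quorn → Linby → Yarm → Irby → Hale → Ulver: 8+11+16+13+3 = 51
The minimum is 50 min via Quorn → Linby → Yarm → Irby → Ulver.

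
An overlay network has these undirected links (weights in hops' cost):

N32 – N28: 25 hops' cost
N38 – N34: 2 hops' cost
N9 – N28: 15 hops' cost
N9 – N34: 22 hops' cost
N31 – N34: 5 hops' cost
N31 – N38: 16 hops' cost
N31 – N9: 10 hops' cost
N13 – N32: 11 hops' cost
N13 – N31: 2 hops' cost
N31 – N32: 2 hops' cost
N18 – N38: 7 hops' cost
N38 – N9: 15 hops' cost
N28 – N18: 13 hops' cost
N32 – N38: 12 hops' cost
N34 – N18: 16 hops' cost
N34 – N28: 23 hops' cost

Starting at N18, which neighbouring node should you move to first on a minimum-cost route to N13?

N38

Compare a few routes:
N18 → N38 → N34 → N31 → N13: 7+2+5+2 = 16
N18 → N38 → N32 → N31 → N13: 7+12+2+2 = 23
Cheapest is N18 → N38 → N34 → N31 → N13 at 16 hops' cost.
So from N18 the first move is to N38.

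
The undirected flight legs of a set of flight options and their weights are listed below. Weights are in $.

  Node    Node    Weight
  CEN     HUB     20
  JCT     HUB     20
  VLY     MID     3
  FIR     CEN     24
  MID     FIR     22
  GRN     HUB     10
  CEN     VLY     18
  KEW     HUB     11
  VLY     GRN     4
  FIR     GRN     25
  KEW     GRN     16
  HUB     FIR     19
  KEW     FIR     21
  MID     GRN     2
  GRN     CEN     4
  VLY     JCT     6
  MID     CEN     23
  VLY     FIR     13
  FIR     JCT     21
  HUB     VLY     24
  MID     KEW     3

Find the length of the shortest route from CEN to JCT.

Settle nodes by increasing distance from CEN:
CEN: 0
GRN: 4  (via CEN)
MID: 6  (via GRN)
VLY: 8  (via GRN)
KEW: 9  (via MID)
HUB: 14  (via GRN)
JCT: 14  (via VLY)
Shortest route: CEN → GRN → VLY → JCT = $14.

$14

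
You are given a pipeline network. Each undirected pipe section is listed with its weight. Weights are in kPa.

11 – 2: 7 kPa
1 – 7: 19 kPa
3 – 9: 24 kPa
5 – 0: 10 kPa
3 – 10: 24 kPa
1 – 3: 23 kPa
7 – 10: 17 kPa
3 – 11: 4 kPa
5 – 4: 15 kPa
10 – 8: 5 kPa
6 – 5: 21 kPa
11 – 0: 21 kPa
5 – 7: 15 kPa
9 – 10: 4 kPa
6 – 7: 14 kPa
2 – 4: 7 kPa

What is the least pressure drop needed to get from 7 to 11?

44 kPa

Candidate routes:
7 - 10 - 3 - 11: 17+24+4 = 45
7 - 5 - 4 - 2 - 11: 15+15+7+7 = 44
The minimum is 44 kPa via 7 - 5 - 4 - 2 - 11.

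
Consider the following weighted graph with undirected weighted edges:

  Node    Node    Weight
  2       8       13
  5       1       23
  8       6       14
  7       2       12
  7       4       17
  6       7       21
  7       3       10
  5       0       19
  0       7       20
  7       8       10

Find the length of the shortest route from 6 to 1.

83

Candidate routes:
6 → 8 → 7 → 0 → 5 → 1: 14+10+20+19+23 = 86
6 → 7 → 0 → 5 → 1: 21+20+19+23 = 83
The minimum is 83 via 6 → 7 → 0 → 5 → 1.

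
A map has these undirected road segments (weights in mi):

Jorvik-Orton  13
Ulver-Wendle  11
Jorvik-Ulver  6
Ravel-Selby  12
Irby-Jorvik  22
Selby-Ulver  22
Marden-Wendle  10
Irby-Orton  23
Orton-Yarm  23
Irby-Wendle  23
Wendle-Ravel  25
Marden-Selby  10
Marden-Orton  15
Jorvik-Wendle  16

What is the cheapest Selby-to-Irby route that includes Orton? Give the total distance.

48 mi

Shortest Selby→Orton: Selby–Marden–Orton = 25
Shortest Orton→Irby: Orton–Irby = 23
Total via Orton: 25 + 23 = 48 mi.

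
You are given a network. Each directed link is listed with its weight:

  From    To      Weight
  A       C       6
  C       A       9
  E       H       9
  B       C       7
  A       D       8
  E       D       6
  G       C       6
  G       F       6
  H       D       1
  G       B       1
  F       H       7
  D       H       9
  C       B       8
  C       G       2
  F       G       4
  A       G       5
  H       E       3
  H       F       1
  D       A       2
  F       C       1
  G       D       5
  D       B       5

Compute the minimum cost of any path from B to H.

Running Dijkstra from B:
B: 0
C: 7  (via B)
G: 9  (via C)
D: 14  (via G)
F: 15  (via G)
A: 16  (via C)
H: 22  (via F)
Shortest route: B → C → G → F → H = 22.

22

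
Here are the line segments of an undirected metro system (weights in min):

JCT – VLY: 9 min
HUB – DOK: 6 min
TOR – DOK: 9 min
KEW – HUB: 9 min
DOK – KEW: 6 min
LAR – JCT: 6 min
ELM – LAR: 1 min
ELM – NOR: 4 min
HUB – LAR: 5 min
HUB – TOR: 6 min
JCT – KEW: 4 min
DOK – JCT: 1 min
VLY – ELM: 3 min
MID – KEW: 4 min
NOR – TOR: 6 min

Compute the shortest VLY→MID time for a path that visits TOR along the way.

Best VLY to TOR: VLY → ELM → NOR → TOR costing 13
Shortest TOR→MID: TOR → DOK → JCT → KEW → MID = 18
Total via TOR: 13 + 18 = 31 min.

31 min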